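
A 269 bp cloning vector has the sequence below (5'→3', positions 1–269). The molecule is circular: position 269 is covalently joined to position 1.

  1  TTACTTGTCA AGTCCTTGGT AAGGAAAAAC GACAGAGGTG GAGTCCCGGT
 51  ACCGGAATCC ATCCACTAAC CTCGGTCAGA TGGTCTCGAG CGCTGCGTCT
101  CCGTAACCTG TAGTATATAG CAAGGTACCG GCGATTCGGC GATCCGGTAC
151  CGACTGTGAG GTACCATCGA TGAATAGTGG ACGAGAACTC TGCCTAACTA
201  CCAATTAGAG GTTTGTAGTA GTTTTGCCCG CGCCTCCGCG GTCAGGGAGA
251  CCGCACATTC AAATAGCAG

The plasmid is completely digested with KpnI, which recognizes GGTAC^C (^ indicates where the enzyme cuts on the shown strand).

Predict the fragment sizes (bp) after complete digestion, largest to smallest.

KpnI sites (GGTACC) start at positions 48, 124, 146, 160.
KpnI cuts after base 5 of each site (before the last base), so after positions 52, 128, 150, 164.
Circular molecule, 4 cuts → 4 fragments:
  53–128 → 76 bp
  129–150 → 22 bp
  151–164 → 14 bp
  165–269 then 1–52 → 105 + 52 = 157 bp
Sorted largest to smallest: 157, 76, 22, 14 bp.

157, 76, 22, 14 bp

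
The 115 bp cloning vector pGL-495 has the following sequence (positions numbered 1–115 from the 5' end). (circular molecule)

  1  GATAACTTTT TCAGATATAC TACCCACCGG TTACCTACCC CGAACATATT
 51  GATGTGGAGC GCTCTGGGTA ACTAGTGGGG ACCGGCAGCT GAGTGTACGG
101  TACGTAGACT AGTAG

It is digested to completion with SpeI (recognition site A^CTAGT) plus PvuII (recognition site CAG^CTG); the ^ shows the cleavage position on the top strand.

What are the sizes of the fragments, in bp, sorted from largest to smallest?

78, 20, 17 bp

SpeI sites (ACTAGT) start at positions 71, 108.
SpeI cuts after the first base of each site, so after positions 71, 108.
The PvuII site (CAGCTG) starts at position 86.
PvuII cuts after base 3 of each site, so after position 88.
Combined cut positions: 71, 88, 108.
Circular molecule, 3 cuts → 3 fragments:
  72–88 → 17 bp
  89–108 → 20 bp
  109–115 then 1–71 → 7 + 71 = 78 bp
Sorted largest to smallest: 78, 20, 17 bp.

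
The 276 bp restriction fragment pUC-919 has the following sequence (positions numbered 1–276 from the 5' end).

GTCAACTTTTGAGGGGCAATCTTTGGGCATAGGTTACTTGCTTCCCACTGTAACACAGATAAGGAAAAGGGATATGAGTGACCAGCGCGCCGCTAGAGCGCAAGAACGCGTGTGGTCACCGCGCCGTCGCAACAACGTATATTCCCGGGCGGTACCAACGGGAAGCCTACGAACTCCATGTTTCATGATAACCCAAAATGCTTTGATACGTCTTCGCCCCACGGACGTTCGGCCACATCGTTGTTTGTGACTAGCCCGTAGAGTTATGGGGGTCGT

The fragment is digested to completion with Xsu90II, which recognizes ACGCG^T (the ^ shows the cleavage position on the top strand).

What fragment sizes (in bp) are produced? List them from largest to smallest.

The Xsu90II site (ACGCGT) starts at position 106.
Xsu90II cuts after base 5 of each site (before the last base), so after position 110.
Linear molecule, 1 cut → 2 fragments:
  1–110 → 110 bp
  111–276 → 166 bp
Sorted largest to smallest: 166, 110 bp.

166, 110 bp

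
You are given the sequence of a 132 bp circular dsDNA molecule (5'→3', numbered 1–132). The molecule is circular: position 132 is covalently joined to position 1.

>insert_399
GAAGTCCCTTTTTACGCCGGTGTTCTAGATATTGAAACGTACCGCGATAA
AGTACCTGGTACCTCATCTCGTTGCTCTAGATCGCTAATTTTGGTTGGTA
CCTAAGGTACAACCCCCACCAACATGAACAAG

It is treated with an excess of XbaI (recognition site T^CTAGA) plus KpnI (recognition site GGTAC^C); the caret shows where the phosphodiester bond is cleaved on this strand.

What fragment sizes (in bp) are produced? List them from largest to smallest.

XbaI sites (TCTAGA) start at positions 24, 76.
XbaI cuts after the first base of each site, so after positions 24, 76.
KpnI sites (GGTACC) start at positions 58, 97.
KpnI cuts after base 5 of each site (before the last base), so after positions 62, 101.
Combined cut positions: 24, 62, 76, 101.
Circular molecule, 4 cuts → 4 fragments:
  25–62 → 38 bp
  63–76 → 14 bp
  77–101 → 25 bp
  102–132 then 1–24 → 31 + 24 = 55 bp
Sorted largest to smallest: 55, 38, 25, 14 bp.

55, 38, 25, 14 bp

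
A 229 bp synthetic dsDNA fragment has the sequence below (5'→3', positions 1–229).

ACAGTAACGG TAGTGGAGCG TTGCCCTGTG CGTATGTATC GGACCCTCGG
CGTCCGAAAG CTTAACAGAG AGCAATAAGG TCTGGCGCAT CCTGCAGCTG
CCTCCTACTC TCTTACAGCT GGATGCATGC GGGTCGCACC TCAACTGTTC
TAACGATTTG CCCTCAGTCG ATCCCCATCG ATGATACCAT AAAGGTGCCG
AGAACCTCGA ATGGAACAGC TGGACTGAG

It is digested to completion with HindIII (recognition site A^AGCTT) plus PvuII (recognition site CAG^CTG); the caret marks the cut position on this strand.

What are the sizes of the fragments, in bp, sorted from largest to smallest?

The HindIII site (AAGCTT) starts at position 58.
HindIII cuts after the first base of each site, so after position 58.
PvuII sites (CAGCTG) start at positions 95, 116, 217.
PvuII cuts after base 3 of each site, so after positions 97, 118, 219.
Combined cut positions: 58, 97, 118, 219.
Linear molecule, 4 cuts → 5 fragments:
  1–58 → 58 bp
  59–97 → 39 bp
  98–118 → 21 bp
  119–219 → 101 bp
  220–229 → 10 bp
Sorted largest to smallest: 101, 58, 39, 21, 10 bp.

101, 58, 39, 21, 10 bp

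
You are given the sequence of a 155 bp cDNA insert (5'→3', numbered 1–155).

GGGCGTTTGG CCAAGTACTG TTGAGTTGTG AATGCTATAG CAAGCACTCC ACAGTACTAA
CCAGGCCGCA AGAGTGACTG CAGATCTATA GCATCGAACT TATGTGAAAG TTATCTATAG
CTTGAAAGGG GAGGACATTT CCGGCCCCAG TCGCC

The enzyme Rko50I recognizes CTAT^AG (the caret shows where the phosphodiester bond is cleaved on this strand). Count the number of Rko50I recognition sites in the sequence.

CTATAG occurs starting at positions 35, 86, 115.
Rko50I cuts at 3 sites.

3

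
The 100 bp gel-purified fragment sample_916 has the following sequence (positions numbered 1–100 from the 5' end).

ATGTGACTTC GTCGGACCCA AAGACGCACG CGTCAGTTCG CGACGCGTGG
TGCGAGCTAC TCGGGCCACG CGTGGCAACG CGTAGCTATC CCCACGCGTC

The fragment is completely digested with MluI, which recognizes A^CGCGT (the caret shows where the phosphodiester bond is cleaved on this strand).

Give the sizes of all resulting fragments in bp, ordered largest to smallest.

28, 25, 16, 15, 10, 6 bp

MluI sites (ACGCGT) start at positions 28, 43, 68, 78, 94.
MluI cuts after the first base of each site, so after positions 28, 43, 68, 78, 94.
Linear molecule, 5 cuts → 6 fragments:
  1–28 → 28 bp
  29–43 → 15 bp
  44–68 → 25 bp
  69–78 → 10 bp
  79–94 → 16 bp
  95–100 → 6 bp
Sorted largest to smallest: 28, 25, 16, 15, 10, 6 bp.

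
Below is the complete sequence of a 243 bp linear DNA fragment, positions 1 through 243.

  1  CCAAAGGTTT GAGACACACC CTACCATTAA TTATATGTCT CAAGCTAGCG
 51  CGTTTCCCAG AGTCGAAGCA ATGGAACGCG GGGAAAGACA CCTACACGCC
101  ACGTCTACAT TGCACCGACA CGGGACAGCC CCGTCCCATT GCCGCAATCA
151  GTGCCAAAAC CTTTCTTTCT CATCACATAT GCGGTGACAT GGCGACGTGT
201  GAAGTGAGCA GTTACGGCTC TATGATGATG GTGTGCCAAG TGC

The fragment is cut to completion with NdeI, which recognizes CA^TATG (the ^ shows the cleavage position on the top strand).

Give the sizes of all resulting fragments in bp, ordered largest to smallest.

177, 66 bp

The NdeI site (CATATG) starts at position 176.
NdeI cuts after base 2 of each site, so after position 177.
Linear molecule, 1 cut → 2 fragments:
  1–177 → 177 bp
  178–243 → 66 bp
Sorted largest to smallest: 177, 66 bp.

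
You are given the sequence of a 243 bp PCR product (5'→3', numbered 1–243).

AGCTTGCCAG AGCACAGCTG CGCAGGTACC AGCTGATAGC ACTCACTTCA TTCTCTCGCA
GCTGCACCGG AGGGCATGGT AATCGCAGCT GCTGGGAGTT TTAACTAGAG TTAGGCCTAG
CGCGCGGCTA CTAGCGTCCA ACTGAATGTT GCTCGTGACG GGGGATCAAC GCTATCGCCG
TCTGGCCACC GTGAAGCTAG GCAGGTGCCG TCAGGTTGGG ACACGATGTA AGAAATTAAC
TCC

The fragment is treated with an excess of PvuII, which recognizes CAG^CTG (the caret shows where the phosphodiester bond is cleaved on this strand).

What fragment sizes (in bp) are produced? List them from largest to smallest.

155, 29, 27, 17, 15 bp

PvuII sites (CAGCTG) start at positions 15, 30, 59, 86.
PvuII cuts after base 3 of each site, so after positions 17, 32, 61, 88.
Linear molecule, 4 cuts → 5 fragments:
  1–17 → 17 bp
  18–32 → 15 bp
  33–61 → 29 bp
  62–88 → 27 bp
  89–243 → 155 bp
Sorted largest to smallest: 155, 29, 27, 17, 15 bp.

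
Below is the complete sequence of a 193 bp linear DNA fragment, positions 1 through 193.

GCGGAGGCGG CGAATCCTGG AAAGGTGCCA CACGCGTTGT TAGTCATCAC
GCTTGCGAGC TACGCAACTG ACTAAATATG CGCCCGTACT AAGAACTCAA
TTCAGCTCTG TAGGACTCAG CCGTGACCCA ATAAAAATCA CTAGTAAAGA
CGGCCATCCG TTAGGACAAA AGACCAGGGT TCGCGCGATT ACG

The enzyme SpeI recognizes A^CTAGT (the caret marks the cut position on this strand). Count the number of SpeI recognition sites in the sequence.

1

ACTAGT occurs starting at position 140.
SpeI cuts at 1 site.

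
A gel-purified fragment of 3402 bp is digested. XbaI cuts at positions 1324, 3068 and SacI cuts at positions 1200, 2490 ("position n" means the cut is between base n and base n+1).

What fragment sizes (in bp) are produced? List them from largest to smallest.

Combined cut positions (sorted): 1200, 1324, 2490, 3068.
Linear molecule, 4 cuts → 5 fragments:
  1200 − 0 = 1200 bp
  1324 − 1200 = 124 bp
  2490 − 1324 = 1166 bp
  3068 − 2490 = 578 bp
  3402 − 3068 = 334 bp
Sorted largest to smallest: 1200, 1166, 578, 334, 124 bp.

1200, 1166, 578, 334, 124 bp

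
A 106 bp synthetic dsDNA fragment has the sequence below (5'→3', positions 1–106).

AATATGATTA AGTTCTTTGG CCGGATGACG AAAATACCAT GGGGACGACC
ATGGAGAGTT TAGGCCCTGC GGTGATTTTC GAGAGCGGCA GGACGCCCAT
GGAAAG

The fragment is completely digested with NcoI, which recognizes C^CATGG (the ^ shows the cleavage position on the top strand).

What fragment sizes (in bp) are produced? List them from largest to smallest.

NcoI sites (CCATGG) start at positions 37, 49, 97.
NcoI cuts after the first base of each site, so after positions 37, 49, 97.
Linear molecule, 3 cuts → 4 fragments:
  1–37 → 37 bp
  38–49 → 12 bp
  50–97 → 48 bp
  98–106 → 9 bp
Sorted largest to smallest: 48, 37, 12, 9 bp.

48, 37, 12, 9 bp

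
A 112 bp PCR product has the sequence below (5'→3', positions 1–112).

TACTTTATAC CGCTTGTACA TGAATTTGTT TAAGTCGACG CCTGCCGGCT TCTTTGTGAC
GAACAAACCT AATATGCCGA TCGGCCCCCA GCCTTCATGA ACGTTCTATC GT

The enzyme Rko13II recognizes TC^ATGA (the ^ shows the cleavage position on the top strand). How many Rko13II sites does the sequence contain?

TCATGA occurs starting at position 95.
Rko13II cuts at 1 site.

1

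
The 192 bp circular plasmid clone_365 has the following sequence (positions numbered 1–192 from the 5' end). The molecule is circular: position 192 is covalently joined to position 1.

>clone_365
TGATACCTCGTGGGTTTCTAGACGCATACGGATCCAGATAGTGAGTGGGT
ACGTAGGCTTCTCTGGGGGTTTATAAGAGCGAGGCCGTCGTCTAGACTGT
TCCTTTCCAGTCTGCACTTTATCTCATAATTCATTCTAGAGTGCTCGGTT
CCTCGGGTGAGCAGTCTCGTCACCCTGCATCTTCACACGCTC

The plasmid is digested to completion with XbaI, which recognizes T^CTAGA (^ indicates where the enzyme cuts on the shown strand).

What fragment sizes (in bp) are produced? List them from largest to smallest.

74, 74, 44 bp

XbaI sites (TCTAGA) start at positions 17, 91, 135.
XbaI cuts after the first base of each site, so after positions 17, 91, 135.
Circular molecule, 3 cuts → 3 fragments:
  18–91 → 74 bp
  92–135 → 44 bp
  136–192 then 1–17 → 57 + 17 = 74 bp
Sorted largest to smallest: 74, 74, 44 bp.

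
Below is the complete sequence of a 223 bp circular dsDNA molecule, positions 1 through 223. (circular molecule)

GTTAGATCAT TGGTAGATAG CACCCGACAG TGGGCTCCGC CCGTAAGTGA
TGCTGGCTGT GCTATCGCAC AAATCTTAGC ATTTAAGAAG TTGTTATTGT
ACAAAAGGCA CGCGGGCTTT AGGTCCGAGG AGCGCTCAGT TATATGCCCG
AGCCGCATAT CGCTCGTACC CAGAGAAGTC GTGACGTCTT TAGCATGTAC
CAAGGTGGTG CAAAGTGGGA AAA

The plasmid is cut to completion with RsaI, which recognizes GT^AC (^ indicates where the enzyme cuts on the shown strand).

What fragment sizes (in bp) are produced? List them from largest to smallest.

RsaI sites (GTAC) start at positions 99, 166, 197.
RsaI cuts after base 2 of each site, so after positions 100, 167, 198.
Circular molecule, 3 cuts → 3 fragments:
  101–167 → 67 bp
  168–198 → 31 bp
  199–223 then 1–100 → 25 + 100 = 125 bp
Sorted largest to smallest: 125, 67, 31 bp.

125, 67, 31 bp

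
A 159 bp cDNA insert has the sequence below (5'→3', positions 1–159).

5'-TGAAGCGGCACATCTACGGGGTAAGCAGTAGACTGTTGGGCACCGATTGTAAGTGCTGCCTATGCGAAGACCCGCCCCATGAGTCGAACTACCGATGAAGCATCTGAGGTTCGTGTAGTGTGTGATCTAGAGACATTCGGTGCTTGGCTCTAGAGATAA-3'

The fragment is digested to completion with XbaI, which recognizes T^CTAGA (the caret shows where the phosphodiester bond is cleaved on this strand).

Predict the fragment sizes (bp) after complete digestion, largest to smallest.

126, 23, 10 bp

XbaI sites (TCTAGA) start at positions 126, 149.
XbaI cuts after the first base of each site, so after positions 126, 149.
Linear molecule, 2 cuts → 3 fragments:
  1–126 → 126 bp
  127–149 → 23 bp
  150–159 → 10 bp
Sorted largest to smallest: 126, 23, 10 bp.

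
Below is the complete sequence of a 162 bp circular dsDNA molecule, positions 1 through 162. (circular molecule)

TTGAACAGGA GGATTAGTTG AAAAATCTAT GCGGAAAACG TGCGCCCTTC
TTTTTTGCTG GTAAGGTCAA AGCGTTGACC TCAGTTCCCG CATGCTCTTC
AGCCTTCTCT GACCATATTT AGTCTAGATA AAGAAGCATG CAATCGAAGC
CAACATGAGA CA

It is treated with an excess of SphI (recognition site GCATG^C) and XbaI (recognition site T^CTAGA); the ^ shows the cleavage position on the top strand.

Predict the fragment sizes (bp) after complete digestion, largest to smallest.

SphI sites (GCATGC) start at positions 90, 136.
SphI cuts after base 5 of each site (before the last base), so after positions 94, 140.
The XbaI site (TCTAGA) starts at position 123.
XbaI cuts after the first base of each site, so after position 123.
Combined cut positions: 94, 123, 140.
Circular molecule, 3 cuts → 3 fragments:
  95–123 → 29 bp
  124–140 → 17 bp
  141–162 then 1–94 → 22 + 94 = 116 bp
Sorted largest to smallest: 116, 29, 17 bp.

116, 29, 17 bp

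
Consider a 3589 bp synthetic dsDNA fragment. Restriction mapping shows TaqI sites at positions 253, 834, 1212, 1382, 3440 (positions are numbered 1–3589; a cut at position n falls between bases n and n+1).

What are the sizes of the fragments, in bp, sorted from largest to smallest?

2058, 581, 378, 253, 170, 149 bp

Linear molecule, 5 cuts → 6 fragments:
  253 − 0 = 253 bp
  834 − 253 = 581 bp
  1212 − 834 = 378 bp
  1382 − 1212 = 170 bp
  3440 − 1382 = 2058 bp
  3589 − 3440 = 149 bp
Sorted largest to smallest: 2058, 581, 378, 253, 170, 149 bp.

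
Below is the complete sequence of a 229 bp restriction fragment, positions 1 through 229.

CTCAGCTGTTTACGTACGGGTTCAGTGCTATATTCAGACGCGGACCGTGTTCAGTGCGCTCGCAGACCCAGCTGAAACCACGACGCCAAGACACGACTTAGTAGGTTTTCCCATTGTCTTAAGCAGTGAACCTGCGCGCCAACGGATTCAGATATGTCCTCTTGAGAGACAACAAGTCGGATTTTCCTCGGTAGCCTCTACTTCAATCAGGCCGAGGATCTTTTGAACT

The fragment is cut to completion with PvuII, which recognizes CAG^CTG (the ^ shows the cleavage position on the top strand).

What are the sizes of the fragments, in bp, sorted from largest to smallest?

PvuII sites (CAGCTG) start at positions 3, 69.
PvuII cuts after base 3 of each site, so after positions 5, 71.
Linear molecule, 2 cuts → 3 fragments:
  1–5 → 5 bp
  6–71 → 66 bp
  72–229 → 158 bp
Sorted largest to smallest: 158, 66, 5 bp.

158, 66, 5 bp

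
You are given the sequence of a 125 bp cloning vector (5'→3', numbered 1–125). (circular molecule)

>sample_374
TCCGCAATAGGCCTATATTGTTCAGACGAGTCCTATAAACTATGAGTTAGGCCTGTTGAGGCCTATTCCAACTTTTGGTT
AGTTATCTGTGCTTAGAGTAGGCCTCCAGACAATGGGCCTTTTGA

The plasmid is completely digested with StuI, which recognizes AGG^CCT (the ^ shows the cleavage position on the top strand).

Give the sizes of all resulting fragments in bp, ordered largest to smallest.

41, 40, 34, 10 bp

StuI sites (AGGCCT) start at positions 9, 49, 59, 100.
StuI cuts after base 3 of each site, so after positions 11, 51, 61, 102.
Circular molecule, 4 cuts → 4 fragments:
  12–51 → 40 bp
  52–61 → 10 bp
  62–102 → 41 bp
  103–125 then 1–11 → 23 + 11 = 34 bp
Sorted largest to smallest: 41, 40, 34, 10 bp.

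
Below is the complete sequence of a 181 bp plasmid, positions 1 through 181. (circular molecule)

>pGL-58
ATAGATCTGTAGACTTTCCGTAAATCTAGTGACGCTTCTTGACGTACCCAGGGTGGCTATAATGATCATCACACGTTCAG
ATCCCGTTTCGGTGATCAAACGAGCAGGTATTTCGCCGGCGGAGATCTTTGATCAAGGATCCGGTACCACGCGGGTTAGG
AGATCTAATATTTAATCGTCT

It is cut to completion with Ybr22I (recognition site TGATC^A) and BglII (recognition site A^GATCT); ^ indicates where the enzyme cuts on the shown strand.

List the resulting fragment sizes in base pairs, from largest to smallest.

64, 30, 27, 26, 23, 11 bp

Ybr22I sites (TGATCA) start at positions 63, 93, 130.
Ybr22I cuts after base 5 of each site (before the last base), so after positions 67, 97, 134.
BglII sites (AGATCT) start at positions 3, 123, 161.
BglII cuts after the first base of each site, so after positions 3, 123, 161.
Combined cut positions: 3, 67, 97, 123, 134, 161.
Circular molecule, 6 cuts → 6 fragments:
  4–67 → 64 bp
  68–97 → 30 bp
  98–123 → 26 bp
  124–134 → 11 bp
  135–161 → 27 bp
  162–181 then 1–3 → 20 + 3 = 23 bp
Sorted largest to smallest: 64, 30, 27, 26, 23, 11 bp.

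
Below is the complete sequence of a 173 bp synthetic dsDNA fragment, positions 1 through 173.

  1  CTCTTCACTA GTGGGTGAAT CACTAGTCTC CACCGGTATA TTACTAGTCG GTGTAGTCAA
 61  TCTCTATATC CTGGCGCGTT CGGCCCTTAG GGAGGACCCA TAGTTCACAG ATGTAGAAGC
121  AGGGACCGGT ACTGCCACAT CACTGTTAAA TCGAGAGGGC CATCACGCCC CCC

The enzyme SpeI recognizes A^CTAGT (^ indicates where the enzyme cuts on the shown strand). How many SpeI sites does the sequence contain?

3

ACTAGT occurs starting at positions 7, 22, 43.
SpeI cuts at 3 sites.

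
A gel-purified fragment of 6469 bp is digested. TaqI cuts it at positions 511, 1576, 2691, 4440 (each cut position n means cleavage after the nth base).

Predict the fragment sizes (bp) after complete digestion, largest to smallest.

2029, 1749, 1115, 1065, 511 bp

Linear molecule, 4 cuts → 5 fragments:
  511 − 0 = 511 bp
  1576 − 511 = 1065 bp
  2691 − 1576 = 1115 bp
  4440 − 2691 = 1749 bp
  6469 − 4440 = 2029 bp
Sorted largest to smallest: 2029, 1749, 1115, 1065, 511 bp.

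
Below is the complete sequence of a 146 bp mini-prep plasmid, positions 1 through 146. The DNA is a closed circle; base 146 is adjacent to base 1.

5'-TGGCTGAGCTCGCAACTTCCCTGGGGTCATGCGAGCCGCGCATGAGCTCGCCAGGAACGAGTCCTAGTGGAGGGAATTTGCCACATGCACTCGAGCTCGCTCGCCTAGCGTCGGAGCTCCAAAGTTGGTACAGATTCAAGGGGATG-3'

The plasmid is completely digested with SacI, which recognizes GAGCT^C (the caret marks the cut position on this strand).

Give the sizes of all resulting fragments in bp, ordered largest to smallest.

SacI sites (GAGCTC) start at positions 6, 44, 93, 114.
SacI cuts after base 5 of each site (before the last base), so after positions 10, 48, 97, 118.
Circular molecule, 4 cuts → 4 fragments:
  11–48 → 38 bp
  49–97 → 49 bp
  98–118 → 21 bp
  119–146 then 1–10 → 28 + 10 = 38 bp
Sorted largest to smallest: 49, 38, 38, 21 bp.

49, 38, 38, 21 bp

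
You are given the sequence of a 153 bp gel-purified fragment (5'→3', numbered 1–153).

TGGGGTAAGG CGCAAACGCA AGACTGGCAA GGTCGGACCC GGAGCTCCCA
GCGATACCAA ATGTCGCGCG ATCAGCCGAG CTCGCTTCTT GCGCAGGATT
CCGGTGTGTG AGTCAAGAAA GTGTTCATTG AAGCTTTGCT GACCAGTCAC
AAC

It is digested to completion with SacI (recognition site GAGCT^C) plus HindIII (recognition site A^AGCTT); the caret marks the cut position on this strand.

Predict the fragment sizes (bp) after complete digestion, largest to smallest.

49, 46, 36, 22 bp

SacI sites (GAGCTC) start at positions 42, 78.
SacI cuts after base 5 of each site (before the last base), so after positions 46, 82.
The HindIII site (AAGCTT) starts at position 131.
HindIII cuts after the first base of each site, so after position 131.
Combined cut positions: 46, 82, 131.
Linear molecule, 3 cuts → 4 fragments:
  1–46 → 46 bp
  47–82 → 36 bp
  83–131 → 49 bp
  132–153 → 22 bp
Sorted largest to smallest: 49, 46, 36, 22 bp.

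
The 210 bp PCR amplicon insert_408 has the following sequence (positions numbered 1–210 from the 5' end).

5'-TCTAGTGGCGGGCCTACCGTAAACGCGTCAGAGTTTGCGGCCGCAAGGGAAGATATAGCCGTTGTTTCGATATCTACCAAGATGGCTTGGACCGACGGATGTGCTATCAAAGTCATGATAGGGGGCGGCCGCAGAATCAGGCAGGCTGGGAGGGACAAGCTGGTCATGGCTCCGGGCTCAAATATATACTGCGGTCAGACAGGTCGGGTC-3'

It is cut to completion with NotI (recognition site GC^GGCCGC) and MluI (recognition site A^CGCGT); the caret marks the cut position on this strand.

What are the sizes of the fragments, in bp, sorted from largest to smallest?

88, 84, 23, 15 bp

NotI sites (GCGGCCGC) start at positions 37, 125.
NotI cuts after base 2 of each site, so after positions 38, 126.
The MluI site (ACGCGT) starts at position 23.
MluI cuts after the first base of each site, so after position 23.
Combined cut positions: 23, 38, 126.
Linear molecule, 3 cuts → 4 fragments:
  1–23 → 23 bp
  24–38 → 15 bp
  39–126 → 88 bp
  127–210 → 84 bp
Sorted largest to smallest: 88, 84, 23, 15 bp.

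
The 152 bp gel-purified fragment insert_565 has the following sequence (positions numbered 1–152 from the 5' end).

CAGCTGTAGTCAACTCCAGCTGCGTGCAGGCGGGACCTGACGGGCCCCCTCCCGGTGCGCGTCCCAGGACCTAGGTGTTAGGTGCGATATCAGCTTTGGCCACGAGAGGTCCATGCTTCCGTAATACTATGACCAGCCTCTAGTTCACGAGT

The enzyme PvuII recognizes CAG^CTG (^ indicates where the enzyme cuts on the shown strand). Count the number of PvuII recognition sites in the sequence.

2

CAGCTG occurs starting at positions 1, 17.
PvuII cuts at 2 sites.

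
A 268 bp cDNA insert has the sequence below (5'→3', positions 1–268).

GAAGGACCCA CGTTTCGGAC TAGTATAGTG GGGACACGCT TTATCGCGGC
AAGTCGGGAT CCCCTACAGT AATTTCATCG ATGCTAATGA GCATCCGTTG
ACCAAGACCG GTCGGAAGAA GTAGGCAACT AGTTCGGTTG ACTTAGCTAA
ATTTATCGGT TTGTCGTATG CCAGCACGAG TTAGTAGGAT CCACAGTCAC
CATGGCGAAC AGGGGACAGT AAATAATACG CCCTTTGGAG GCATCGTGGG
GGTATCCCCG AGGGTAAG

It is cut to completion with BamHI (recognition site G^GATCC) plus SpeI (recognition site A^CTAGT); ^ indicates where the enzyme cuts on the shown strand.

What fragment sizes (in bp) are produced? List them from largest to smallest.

BamHI sites (GGATCC) start at positions 57, 187.
BamHI cuts after the first base of each site, so after positions 57, 187.
SpeI sites (ACTAGT) start at positions 19, 128.
SpeI cuts after the first base of each site, so after positions 19, 128.
Combined cut positions: 19, 57, 128, 187.
Linear molecule, 4 cuts → 5 fragments:
  1–19 → 19 bp
  20–57 → 38 bp
  58–128 → 71 bp
  129–187 → 59 bp
  188–268 → 81 bp
Sorted largest to smallest: 81, 71, 59, 38, 19 bp.

81, 71, 59, 38, 19 bp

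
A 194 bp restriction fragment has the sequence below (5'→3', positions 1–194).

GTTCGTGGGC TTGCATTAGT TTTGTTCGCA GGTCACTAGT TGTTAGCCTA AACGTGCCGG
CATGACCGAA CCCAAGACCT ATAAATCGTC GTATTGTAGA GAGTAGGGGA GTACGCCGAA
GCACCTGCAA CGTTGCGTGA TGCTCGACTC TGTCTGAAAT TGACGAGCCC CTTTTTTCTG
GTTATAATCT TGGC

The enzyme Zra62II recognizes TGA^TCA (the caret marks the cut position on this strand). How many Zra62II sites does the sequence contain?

0

No occurrence of TGATCA is present in the sequence.
Zra62II does not cut: 0 sites.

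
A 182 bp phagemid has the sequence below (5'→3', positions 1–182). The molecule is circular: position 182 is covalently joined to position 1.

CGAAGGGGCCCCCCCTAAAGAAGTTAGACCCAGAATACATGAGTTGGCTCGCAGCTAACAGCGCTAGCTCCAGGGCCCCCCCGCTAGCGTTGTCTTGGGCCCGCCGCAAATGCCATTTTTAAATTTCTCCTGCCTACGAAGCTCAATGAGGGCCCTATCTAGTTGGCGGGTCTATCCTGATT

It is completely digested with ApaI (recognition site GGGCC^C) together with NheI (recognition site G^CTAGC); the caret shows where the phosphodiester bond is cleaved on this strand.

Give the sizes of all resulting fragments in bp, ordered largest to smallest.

ApaI sites (GGGCCC) start at positions 6, 73, 97, 150.
ApaI cuts after base 5 of each site (before the last base), so after positions 10, 77, 101, 154.
NheI sites (GCTAGC) start at positions 63, 83.
NheI cuts after the first base of each site, so after positions 63, 83.
Combined cut positions: 10, 63, 77, 83, 101, 154.
Circular molecule, 6 cuts → 6 fragments:
  11–63 → 53 bp
  64–77 → 14 bp
  78–83 → 6 bp
  84–101 → 18 bp
  102–154 → 53 bp
  155–182 then 1–10 → 28 + 10 = 38 bp
Sorted largest to smallest: 53, 53, 38, 18, 14, 6 bp.

53, 53, 38, 18, 14, 6 bp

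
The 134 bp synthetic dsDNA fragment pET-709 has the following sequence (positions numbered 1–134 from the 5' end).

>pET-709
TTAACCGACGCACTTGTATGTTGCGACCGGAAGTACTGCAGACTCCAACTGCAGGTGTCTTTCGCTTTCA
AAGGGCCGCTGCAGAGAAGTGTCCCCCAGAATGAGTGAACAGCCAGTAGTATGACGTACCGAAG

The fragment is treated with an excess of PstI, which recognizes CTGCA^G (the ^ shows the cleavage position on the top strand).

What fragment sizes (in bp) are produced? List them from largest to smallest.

51, 40, 30, 13 bp

PstI sites (CTGCAG) start at positions 36, 49, 79.
PstI cuts after base 5 of each site (before the last base), so after positions 40, 53, 83.
Linear molecule, 3 cuts → 4 fragments:
  1–40 → 40 bp
  41–53 → 13 bp
  54–83 → 30 bp
  84–134 → 51 bp
Sorted largest to smallest: 51, 40, 30, 13 bp.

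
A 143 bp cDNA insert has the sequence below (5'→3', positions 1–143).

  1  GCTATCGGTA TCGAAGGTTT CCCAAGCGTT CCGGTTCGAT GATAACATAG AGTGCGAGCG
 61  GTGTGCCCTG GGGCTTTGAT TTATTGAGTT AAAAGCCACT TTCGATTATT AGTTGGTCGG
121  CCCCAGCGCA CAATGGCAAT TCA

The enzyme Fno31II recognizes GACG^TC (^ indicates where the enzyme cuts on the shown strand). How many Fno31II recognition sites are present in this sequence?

0

No occurrence of GACGTC is present in the sequence.
Fno31II does not cut: 0 sites.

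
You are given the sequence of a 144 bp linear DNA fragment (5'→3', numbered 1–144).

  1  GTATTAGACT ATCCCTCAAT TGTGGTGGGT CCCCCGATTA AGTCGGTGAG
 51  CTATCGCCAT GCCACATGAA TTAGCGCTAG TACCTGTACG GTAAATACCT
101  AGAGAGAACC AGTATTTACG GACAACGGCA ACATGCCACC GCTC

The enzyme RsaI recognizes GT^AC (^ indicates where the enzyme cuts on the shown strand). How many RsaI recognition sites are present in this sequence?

2

GTAC occurs starting at positions 80, 86.
RsaI cuts at 2 sites.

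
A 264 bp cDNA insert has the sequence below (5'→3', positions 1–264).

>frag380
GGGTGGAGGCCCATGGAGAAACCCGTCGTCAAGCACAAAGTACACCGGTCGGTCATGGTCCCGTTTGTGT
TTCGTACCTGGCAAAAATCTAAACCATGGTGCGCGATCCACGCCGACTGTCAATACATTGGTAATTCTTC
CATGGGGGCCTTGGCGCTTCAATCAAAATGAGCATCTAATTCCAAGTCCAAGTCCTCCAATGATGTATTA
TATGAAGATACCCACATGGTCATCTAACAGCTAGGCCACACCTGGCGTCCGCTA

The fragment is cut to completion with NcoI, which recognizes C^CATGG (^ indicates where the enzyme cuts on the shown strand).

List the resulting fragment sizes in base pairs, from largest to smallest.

NcoI sites (CCATGG) start at positions 11, 94, 140.
NcoI cuts after the first base of each site, so after positions 11, 94, 140.
Linear molecule, 3 cuts → 4 fragments:
  1–11 → 11 bp
  12–94 → 83 bp
  95–140 → 46 bp
  141–264 → 124 bp
Sorted largest to smallest: 124, 83, 46, 11 bp.

124, 83, 46, 11 bp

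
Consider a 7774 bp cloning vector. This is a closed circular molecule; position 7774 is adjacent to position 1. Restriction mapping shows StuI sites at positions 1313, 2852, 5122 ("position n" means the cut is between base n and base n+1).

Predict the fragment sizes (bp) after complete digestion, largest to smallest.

Circular molecule, 3 cuts → 3 fragments:
  2852 − 1313 = 1539 bp
  5122 − 2852 = 2270 bp
  wrap: 7774 − 5122 + 1313 = 3965 bp
Sorted largest to smallest: 3965, 2270, 1539 bp.

3965, 2270, 1539 bp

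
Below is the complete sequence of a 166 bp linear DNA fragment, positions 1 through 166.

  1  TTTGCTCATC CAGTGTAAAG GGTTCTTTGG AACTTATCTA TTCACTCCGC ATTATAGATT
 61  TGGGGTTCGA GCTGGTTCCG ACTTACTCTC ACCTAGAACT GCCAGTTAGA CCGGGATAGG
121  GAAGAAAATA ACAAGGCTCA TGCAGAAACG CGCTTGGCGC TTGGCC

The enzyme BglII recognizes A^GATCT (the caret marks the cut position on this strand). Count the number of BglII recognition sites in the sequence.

No occurrence of AGATCT is present in the sequence.
BglII does not cut: 0 sites.

0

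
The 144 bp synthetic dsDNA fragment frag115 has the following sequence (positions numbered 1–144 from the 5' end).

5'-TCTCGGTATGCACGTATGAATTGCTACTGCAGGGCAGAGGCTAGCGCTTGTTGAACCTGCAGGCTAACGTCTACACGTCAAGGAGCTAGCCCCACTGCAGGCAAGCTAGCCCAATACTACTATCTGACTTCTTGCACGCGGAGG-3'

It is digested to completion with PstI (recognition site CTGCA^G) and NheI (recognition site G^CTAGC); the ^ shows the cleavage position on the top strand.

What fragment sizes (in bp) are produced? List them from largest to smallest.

PstI sites (CTGCAG) start at positions 27, 57, 95.
PstI cuts after base 5 of each site (before the last base), so after positions 31, 61, 99.
NheI sites (GCTAGC) start at positions 40, 85, 105.
NheI cuts after the first base of each site, so after positions 40, 85, 105.
Combined cut positions: 31, 40, 61, 85, 99, 105.
Linear molecule, 6 cuts → 7 fragments:
  1–31 → 31 bp
  32–40 → 9 bp
  41–61 → 21 bp
  62–85 → 24 bp
  86–99 → 14 bp
  100–105 → 6 bp
  106–144 → 39 bp
Sorted largest to smallest: 39, 31, 24, 21, 14, 9, 6 bp.

39, 31, 24, 21, 14, 9, 6 bp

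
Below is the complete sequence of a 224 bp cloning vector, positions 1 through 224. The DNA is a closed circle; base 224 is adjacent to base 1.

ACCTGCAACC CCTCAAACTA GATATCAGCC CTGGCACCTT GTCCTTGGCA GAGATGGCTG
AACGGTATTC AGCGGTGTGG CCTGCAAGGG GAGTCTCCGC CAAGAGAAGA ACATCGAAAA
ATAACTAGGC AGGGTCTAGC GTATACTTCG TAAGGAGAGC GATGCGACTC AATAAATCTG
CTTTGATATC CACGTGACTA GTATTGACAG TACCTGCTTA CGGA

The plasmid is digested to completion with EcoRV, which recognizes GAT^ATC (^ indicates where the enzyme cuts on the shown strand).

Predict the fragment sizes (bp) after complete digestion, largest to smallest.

164, 60 bp

EcoRV sites (GATATC) start at positions 21, 185.
EcoRV cuts after base 3 of each site, so after positions 23, 187.
Circular molecule, 2 cuts → 2 fragments:
  24–187 → 164 bp
  188–224 then 1–23 → 37 + 23 = 60 bp
Sorted largest to smallest: 164, 60 bp.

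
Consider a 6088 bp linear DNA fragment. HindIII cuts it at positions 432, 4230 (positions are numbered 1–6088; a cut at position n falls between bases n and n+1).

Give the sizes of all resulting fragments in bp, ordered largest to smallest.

3798, 1858, 432 bp

Linear molecule, 2 cuts → 3 fragments:
  432 − 0 = 432 bp
  4230 − 432 = 3798 bp
  6088 − 4230 = 1858 bp
Sorted largest to smallest: 3798, 1858, 432 bp.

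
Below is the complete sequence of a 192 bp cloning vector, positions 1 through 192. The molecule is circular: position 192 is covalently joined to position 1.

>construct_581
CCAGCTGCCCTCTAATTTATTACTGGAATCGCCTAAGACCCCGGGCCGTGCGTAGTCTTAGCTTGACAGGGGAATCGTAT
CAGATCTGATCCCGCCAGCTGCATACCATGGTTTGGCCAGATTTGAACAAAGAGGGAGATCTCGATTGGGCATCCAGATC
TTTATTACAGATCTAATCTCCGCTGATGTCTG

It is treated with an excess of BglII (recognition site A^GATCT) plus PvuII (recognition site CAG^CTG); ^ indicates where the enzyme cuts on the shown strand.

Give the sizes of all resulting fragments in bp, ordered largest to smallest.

BglII sites (AGATCT) start at positions 82, 137, 156, 169.
BglII cuts after the first base of each site, so after positions 82, 137, 156, 169.
PvuII sites (CAGCTG) start at positions 2, 96.
PvuII cuts after base 3 of each site, so after positions 4, 98.
Combined cut positions: 4, 82, 98, 137, 156, 169.
Circular molecule, 6 cuts → 6 fragments:
  5–82 → 78 bp
  83–98 → 16 bp
  99–137 → 39 bp
  138–156 → 19 bp
  157–169 → 13 bp
  170–192 then 1–4 → 23 + 4 = 27 bp
Sorted largest to smallest: 78, 39, 27, 19, 16, 13 bp.

78, 39, 27, 19, 16, 13 bp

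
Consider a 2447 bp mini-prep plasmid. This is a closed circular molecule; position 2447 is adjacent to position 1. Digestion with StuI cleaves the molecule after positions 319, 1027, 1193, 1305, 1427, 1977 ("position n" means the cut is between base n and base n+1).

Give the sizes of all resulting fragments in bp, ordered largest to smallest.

789, 708, 550, 166, 122, 112 bp

Circular molecule, 6 cuts → 6 fragments:
  1027 − 319 = 708 bp
  1193 − 1027 = 166 bp
  1305 − 1193 = 112 bp
  1427 − 1305 = 122 bp
  1977 − 1427 = 550 bp
  wrap: 2447 − 1977 + 319 = 789 bp
Sorted largest to smallest: 789, 708, 550, 166, 122, 112 bp.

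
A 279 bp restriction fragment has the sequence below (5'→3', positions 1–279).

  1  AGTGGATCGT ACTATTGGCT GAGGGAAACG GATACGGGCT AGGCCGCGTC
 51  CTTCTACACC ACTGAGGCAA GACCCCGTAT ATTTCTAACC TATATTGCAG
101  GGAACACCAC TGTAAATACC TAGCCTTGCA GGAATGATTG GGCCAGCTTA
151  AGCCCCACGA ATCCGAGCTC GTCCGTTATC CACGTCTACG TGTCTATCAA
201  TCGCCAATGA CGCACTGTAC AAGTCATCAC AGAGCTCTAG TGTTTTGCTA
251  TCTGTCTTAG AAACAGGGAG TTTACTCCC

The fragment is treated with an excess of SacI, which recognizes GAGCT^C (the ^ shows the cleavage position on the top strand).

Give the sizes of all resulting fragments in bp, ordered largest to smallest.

169, 67, 43 bp

SacI sites (GAGCTC) start at positions 165, 232.
SacI cuts after base 5 of each site (before the last base), so after positions 169, 236.
Linear molecule, 2 cuts → 3 fragments:
  1–169 → 169 bp
  170–236 → 67 bp
  237–279 → 43 bp
Sorted largest to smallest: 169, 67, 43 bp.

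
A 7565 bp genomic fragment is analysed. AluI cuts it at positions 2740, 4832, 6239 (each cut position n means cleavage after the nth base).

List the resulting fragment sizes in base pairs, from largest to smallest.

2740, 2092, 1407, 1326 bp

Linear molecule, 3 cuts → 4 fragments:
  2740 − 0 = 2740 bp
  4832 − 2740 = 2092 bp
  6239 − 4832 = 1407 bp
  7565 − 6239 = 1326 bp
Sorted largest to smallest: 2740, 2092, 1407, 1326 bp.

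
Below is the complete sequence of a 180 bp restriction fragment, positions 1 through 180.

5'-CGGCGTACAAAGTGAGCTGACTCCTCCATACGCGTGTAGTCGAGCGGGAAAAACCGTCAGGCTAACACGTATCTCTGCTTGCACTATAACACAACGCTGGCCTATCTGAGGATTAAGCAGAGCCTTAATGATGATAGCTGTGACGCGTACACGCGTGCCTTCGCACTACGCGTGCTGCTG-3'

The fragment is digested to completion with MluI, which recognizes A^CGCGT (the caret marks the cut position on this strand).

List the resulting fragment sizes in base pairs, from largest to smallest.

113, 30, 17, 12, 8 bp

MluI sites (ACGCGT) start at positions 30, 143, 151, 168.
MluI cuts after the first base of each site, so after positions 30, 143, 151, 168.
Linear molecule, 4 cuts → 5 fragments:
  1–30 → 30 bp
  31–143 → 113 bp
  144–151 → 8 bp
  152–168 → 17 bp
  169–180 → 12 bp
Sorted largest to smallest: 113, 30, 17, 12, 8 bp.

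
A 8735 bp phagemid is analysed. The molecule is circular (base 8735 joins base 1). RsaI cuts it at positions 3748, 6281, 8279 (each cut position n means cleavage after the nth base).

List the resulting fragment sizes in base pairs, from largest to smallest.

Circular molecule, 3 cuts → 3 fragments:
  6281 − 3748 = 2533 bp
  8279 − 6281 = 1998 bp
  wrap: 8735 − 8279 + 3748 = 4204 bp
Sorted largest to smallest: 4204, 2533, 1998 bp.

4204, 2533, 1998 bp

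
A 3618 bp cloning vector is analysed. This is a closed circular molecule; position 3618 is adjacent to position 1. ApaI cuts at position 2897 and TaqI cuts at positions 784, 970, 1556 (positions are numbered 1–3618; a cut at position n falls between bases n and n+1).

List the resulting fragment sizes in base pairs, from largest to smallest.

1505, 1341, 586, 186 bp

Combined cut positions (sorted): 784, 970, 1556, 2897.
Circular molecule, 4 cuts → 4 fragments:
  970 − 784 = 186 bp
  1556 − 970 = 586 bp
  2897 − 1556 = 1341 bp
  wrap: 3618 − 2897 + 784 = 1505 bp
Sorted largest to smallest: 1505, 1341, 586, 186 bp.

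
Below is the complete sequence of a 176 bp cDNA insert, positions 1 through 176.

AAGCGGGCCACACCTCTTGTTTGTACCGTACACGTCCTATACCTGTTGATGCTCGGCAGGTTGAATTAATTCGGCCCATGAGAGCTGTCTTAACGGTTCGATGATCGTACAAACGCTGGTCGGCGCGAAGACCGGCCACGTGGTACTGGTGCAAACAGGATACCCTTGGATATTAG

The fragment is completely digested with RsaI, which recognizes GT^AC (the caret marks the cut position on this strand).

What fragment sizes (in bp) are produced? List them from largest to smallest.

79, 36, 32, 24, 5 bp

RsaI sites (GTAC) start at positions 23, 28, 107, 143.
RsaI cuts after base 2 of each site, so after positions 24, 29, 108, 144.
Linear molecule, 4 cuts → 5 fragments:
  1–24 → 24 bp
  25–29 → 5 bp
  30–108 → 79 bp
  109–144 → 36 bp
  145–176 → 32 bp
Sorted largest to smallest: 79, 36, 32, 24, 5 bp.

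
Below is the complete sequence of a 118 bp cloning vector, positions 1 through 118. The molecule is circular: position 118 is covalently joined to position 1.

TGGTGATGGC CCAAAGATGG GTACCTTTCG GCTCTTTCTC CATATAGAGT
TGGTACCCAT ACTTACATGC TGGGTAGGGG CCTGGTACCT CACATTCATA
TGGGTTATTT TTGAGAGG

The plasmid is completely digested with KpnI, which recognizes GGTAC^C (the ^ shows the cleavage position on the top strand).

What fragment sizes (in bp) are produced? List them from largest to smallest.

KpnI sites (GGTACC) start at positions 20, 52, 84.
KpnI cuts after base 5 of each site (before the last base), so after positions 24, 56, 88.
Circular molecule, 3 cuts → 3 fragments:
  25–56 → 32 bp
  57–88 → 32 bp
  89–118 then 1–24 → 30 + 24 = 54 bp
Sorted largest to smallest: 54, 32, 32 bp.

54, 32, 32 bp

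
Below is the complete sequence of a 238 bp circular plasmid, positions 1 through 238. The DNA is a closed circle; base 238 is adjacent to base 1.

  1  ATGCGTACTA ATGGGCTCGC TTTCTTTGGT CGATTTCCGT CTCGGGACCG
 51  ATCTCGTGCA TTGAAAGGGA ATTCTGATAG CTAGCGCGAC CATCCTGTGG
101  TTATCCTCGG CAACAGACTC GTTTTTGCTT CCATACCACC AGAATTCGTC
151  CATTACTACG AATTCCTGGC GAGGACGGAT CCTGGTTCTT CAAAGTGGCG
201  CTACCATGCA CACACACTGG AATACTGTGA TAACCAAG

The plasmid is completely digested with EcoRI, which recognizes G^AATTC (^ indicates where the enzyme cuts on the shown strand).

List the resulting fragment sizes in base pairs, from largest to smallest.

147, 73, 18 bp

EcoRI sites (GAATTC) start at positions 69, 142, 160.
EcoRI cuts after the first base of each site, so after positions 69, 142, 160.
Circular molecule, 3 cuts → 3 fragments:
  70–142 → 73 bp
  143–160 → 18 bp
  161–238 then 1–69 → 78 + 69 = 147 bp
Sorted largest to smallest: 147, 73, 18 bp.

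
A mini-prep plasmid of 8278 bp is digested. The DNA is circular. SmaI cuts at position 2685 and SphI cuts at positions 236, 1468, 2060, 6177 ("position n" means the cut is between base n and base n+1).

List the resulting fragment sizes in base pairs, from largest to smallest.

Combined cut positions (sorted): 236, 1468, 2060, 2685, 6177.
Circular molecule, 5 cuts → 5 fragments:
  1468 − 236 = 1232 bp
  2060 − 1468 = 592 bp
  2685 − 2060 = 625 bp
  6177 − 2685 = 3492 bp
  wrap: 8278 − 6177 + 236 = 2337 bp
Sorted largest to smallest: 3492, 2337, 1232, 625, 592 bp.

3492, 2337, 1232, 625, 592 bp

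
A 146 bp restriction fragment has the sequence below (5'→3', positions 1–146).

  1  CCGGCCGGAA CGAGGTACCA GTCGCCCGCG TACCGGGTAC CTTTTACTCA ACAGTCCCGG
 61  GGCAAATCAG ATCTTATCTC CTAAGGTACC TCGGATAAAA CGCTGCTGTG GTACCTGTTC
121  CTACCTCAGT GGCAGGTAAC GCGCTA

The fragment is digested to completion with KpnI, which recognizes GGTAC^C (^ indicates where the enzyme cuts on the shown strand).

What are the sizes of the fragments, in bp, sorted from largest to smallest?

49, 32, 25, 22, 18 bp

KpnI sites (GGTACC) start at positions 14, 36, 85, 110.
KpnI cuts after base 5 of each site (before the last base), so after positions 18, 40, 89, 114.
Linear molecule, 4 cuts → 5 fragments:
  1–18 → 18 bp
  19–40 → 22 bp
  41–89 → 49 bp
  90–114 → 25 bp
  115–146 → 32 bp
Sorted largest to smallest: 49, 32, 25, 22, 18 bp.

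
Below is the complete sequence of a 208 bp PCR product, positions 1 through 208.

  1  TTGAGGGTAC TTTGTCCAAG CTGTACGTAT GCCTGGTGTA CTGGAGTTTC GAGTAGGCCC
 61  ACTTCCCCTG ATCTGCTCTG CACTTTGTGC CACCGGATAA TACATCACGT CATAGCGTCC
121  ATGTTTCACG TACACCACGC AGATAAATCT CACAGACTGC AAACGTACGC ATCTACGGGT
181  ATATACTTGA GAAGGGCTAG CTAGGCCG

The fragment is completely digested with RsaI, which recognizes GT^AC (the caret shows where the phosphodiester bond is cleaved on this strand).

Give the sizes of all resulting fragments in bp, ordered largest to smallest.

RsaI sites (GTAC) start at positions 7, 23, 38, 130, 165.
RsaI cuts after base 2 of each site, so after positions 8, 24, 39, 131, 166.
Linear molecule, 5 cuts → 6 fragments:
  1–8 → 8 bp
  9–24 → 16 bp
  25–39 → 15 bp
  40–131 → 92 bp
  132–166 → 35 bp
  167–208 → 42 bp
Sorted largest to smallest: 92, 42, 35, 16, 15, 8 bp.

92, 42, 35, 16, 15, 8 bp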